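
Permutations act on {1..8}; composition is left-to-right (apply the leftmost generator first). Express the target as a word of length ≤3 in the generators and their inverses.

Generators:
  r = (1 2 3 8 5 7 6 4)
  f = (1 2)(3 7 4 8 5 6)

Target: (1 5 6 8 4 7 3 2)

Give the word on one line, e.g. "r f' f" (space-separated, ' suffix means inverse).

r' f f

  after r': (1 4 6 7 5 8 3 2)
  after f: (1 8 7 6 4 3)
  after f: (1 5 6 8 4 7 3 2)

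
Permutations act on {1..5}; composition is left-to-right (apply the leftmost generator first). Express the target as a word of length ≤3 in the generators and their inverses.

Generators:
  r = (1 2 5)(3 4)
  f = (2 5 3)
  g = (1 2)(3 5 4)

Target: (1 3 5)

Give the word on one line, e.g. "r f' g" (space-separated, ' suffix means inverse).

r' r' f'

  after r': (1 5 2)(3 4)
  after r': (1 2 5)
  after f': (1 3 5)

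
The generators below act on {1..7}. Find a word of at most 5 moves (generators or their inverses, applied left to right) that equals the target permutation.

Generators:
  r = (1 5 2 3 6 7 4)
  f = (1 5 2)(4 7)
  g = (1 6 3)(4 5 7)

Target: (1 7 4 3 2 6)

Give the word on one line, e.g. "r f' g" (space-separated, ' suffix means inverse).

  after r: (1 5 2 3 6 7 4)
  after g': (1 4 3)(2 6 5)
  after f': (1 7 4 3 2 6)

r g' f'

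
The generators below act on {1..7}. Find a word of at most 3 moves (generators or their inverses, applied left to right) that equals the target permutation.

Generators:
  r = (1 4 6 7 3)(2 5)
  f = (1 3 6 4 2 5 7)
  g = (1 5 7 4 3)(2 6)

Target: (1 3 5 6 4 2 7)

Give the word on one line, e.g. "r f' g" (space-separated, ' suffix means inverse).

  after r: (1 4 6 7 3)(2 5)
  after g: (1 3 5 6 4 2 7)

r g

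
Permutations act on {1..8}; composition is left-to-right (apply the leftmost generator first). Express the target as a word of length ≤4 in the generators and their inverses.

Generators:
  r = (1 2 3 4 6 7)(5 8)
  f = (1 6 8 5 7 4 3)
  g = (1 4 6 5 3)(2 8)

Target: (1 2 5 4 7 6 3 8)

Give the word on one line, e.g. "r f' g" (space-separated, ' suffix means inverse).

  after g': (1 3 5 6 4)(2 8)
  after r': (1 2 5 4 7 6 3 8)

g' r'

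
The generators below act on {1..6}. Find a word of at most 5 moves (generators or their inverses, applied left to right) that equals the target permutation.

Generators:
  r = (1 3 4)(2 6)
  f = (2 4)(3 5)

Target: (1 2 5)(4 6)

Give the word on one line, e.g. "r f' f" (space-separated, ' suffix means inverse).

f r' f'

  after f: (2 4)(3 5)
  after r': (1 4 6 2 3 5)
  after f': (1 2 5)(4 6)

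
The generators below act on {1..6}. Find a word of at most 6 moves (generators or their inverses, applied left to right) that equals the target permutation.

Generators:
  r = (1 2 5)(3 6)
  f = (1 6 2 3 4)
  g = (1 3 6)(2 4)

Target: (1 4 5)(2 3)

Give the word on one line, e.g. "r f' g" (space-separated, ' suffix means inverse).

  after g: (1 3 6)(2 4)
  after r: (1 6 2 4 5)
  after f: (1 2)(3 4 5 6)
  after g: (1 4 5)(2 3)

g r f g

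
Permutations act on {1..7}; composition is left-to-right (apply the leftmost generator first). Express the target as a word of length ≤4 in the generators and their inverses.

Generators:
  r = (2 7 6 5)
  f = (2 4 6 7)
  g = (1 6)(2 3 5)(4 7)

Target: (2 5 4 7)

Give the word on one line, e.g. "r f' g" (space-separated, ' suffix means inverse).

r f r'

  after r: (2 7 6 5)
  after f: (4 6 5)
  after r': (2 5 4 7)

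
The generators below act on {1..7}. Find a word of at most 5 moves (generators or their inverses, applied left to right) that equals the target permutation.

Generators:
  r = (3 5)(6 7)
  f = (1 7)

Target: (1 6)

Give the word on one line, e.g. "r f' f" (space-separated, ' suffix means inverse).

r' f' r' f f

  after r': (3 5)(6 7)
  after f': (1 7 6)(3 5)
  after r': (1 6)
  after f: (1 6 7)
  after f: (1 6)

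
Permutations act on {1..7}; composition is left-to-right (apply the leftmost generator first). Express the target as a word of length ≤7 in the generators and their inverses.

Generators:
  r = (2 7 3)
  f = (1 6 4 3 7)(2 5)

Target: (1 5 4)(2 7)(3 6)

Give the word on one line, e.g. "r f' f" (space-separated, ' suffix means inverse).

  after f': (1 7 3 4 6)(2 5)
  after r: (1 3 4 6)(2 5 7)
  after r: (1 2 5 3 4 6)
  after f': (1 5 4)(3 6 7)
  after r: (1 5 4)(2 7)(3 6)

f' r r f' r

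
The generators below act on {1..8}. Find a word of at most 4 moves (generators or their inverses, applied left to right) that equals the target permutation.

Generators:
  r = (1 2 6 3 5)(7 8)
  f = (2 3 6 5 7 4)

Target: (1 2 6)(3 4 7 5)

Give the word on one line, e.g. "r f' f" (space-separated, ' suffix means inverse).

  after r': (1 5 3 6 2)(7 8)
  after r': (1 3 2 5 6)
  after f': (1 2 6)(3 4 7 5)

r' r' f'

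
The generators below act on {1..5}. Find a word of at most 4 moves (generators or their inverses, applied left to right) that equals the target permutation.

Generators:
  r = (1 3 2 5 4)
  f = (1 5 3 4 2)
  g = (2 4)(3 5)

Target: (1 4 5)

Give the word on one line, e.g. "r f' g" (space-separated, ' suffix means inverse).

f' g'

  after f': (1 2 4 3 5)
  after g': (1 4 5)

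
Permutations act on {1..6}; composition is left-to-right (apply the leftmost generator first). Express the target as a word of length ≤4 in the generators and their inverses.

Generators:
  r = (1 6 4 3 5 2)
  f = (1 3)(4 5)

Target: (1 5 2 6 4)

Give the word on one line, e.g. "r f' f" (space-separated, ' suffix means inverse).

  after r': (1 2 5 3 4 6)
  after f': (1 2 4 6 3 5)
  after r': (1 5 2 6 4)

r' f' r'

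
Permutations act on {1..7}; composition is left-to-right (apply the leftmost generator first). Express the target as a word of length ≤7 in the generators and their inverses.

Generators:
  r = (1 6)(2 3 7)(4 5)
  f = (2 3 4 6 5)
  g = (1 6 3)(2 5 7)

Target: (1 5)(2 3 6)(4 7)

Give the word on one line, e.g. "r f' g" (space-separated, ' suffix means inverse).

  after r: (1 6)(2 3 7)(4 5)
  after f: (1 5 6)(2 4)(3 7)
  after r': (1 4 7 2 5)
  after f: (1 6 5)(3 4 7)
  after f: (1 5)(2 3 6)(4 7)

r f r' f f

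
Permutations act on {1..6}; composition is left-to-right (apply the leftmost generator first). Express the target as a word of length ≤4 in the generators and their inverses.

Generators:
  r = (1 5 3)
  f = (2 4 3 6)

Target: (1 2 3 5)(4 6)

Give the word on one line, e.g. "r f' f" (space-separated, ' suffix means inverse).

  after r: (1 5 3)
  after r: (1 3 5)
  after f': (1 4 2 6 3 5)
  after f': (1 2 3 5)(4 6)

r r f' f'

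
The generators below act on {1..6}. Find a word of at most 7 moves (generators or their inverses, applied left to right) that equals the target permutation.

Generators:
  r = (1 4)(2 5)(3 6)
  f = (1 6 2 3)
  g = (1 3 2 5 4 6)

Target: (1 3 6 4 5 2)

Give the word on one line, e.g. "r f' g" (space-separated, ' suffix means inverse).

r f' g g f'

  after r: (1 4)(2 5)(3 6)
  after f': (1 4 3)(2 5 6)
  after g: (1 6 5)(2 4)
  after g: (2 6 4 5 3)
  after f': (1 3 6 4 5 2)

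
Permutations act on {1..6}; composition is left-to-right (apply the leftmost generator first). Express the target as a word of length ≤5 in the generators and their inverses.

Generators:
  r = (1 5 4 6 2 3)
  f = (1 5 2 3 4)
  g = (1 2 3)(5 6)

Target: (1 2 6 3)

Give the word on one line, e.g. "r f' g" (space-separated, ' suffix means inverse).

r' g' f r'

  after r': (1 3 2 6 4 5)
  after g': (1 2 5 3)(4 6)
  after f: (1 3 5 4 6)
  after r': (1 2 6 3)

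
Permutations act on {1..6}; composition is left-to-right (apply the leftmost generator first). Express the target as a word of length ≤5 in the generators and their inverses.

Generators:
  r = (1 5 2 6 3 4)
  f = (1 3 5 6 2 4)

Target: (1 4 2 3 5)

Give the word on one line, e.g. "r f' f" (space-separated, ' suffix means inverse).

  after f: (1 3 5 6 2 4)
  after f: (1 5 2)(3 6 4)
  after r': (2 4 6 3)
  after r': (1 4 2 3 5)

f f r' r'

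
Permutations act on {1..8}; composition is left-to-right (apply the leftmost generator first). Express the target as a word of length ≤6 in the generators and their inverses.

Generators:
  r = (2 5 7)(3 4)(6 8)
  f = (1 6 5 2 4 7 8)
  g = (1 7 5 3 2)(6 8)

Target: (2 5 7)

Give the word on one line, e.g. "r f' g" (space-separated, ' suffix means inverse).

  after r: (2 5 7)(3 4)(6 8)
  after r: (2 7 5)
  after r: (3 4)(6 8)
  after r: (2 5 7)

r r r r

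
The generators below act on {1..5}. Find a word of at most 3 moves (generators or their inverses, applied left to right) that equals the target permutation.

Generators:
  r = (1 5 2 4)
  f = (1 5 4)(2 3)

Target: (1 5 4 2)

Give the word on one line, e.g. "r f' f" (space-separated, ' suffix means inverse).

  after r': (1 4 2 5)
  after f: (2 4 3)
  after f: (1 5 4 2)

r' f f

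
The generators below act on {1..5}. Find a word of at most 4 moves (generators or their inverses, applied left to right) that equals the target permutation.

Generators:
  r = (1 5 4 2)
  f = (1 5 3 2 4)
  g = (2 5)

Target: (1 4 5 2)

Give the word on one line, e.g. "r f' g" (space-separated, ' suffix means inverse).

f g' f

  after f: (1 5 3 2 4)
  after g': (1 2 4)(3 5)
  after f: (1 4 5 2)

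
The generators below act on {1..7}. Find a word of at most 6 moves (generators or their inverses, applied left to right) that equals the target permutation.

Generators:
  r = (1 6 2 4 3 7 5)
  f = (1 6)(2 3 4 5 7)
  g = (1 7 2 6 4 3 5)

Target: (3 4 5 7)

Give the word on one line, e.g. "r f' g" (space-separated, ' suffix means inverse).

r f g r r

  after r: (1 6 2 4 3 7 5)
  after f: (2 5 6 3)
  after g: (1 7 2)(3 6 5 4)
  after r: (1 5 3 2 6)(4 7)
  after r: (3 4 5 7)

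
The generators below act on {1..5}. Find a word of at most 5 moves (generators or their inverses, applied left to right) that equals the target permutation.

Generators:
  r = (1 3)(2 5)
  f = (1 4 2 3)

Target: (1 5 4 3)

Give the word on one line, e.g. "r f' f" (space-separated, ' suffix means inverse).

f' f' r f'

  after f': (1 3 2 4)
  after f': (1 2)(3 4)
  after r: (1 5 2 3 4)
  after f': (1 5 4 3)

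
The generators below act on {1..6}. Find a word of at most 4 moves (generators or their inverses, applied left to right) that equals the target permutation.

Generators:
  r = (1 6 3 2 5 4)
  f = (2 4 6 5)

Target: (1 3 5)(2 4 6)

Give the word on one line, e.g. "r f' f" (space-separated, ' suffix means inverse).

r' r' r' r'

  after r': (1 4 5 2 3 6)
  after r': (1 5 3)(2 6 4)
  after r': (1 2)(3 4)(5 6)
  after r': (1 3 5)(2 4 6)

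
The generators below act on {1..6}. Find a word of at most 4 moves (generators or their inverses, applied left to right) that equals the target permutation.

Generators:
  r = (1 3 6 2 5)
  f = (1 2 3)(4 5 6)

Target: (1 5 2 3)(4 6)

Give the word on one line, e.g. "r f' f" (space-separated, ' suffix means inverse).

r r f'

  after r: (1 3 6 2 5)
  after r: (1 6 5 3 2)
  after f': (1 5 2 3)(4 6)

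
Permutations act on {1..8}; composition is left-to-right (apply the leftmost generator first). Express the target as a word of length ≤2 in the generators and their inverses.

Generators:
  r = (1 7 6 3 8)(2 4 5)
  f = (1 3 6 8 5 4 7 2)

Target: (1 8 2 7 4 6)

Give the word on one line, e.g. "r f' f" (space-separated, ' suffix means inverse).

  after f: (1 3 6 8 5 4 7 2)
  after r: (1 8 2 7 4 6)

f r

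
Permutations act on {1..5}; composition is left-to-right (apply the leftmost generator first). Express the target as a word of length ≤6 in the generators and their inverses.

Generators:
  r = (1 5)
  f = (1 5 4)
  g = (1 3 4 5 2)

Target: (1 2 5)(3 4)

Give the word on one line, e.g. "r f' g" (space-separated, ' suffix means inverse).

f' f' g r

  after f': (1 4 5)
  after f': (1 5 4)
  after g: (1 2)(3 4)
  after r: (1 2 5)(3 4)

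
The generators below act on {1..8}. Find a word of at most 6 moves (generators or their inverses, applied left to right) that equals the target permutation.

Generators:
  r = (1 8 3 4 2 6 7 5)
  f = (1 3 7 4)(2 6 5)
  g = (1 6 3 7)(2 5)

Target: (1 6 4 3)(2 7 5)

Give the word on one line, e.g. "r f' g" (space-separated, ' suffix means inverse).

g' g' f g g

  after g': (1 7 3 6)(2 5)
  after g': (1 3)(6 7)
  after f: (1 7 5 2 6 4)
  after g: (2 3 7)(4 6)
  after g: (1 6 4 3)(2 7 5)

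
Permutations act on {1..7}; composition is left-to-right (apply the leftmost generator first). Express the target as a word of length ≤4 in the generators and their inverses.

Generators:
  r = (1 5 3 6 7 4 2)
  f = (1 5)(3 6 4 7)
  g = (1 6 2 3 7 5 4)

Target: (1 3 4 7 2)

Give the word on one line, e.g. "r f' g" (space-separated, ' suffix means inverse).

f' r

  after f': (1 5)(3 7 4 6)
  after r: (1 3 4 7 2)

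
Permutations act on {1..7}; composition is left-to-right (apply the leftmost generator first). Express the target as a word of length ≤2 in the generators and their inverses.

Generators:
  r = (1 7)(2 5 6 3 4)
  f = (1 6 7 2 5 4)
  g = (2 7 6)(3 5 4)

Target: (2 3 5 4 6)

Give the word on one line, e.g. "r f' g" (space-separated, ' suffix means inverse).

  after r': (1 7)(2 4 3 6 5)
  after r': (2 3 5 4 6)

r' r'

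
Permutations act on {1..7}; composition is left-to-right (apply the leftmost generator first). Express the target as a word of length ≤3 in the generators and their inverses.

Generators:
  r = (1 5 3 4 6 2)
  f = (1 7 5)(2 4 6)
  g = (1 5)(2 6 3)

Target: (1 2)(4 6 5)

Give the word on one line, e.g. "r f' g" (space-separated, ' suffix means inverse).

  after r: (1 5 3 4 6 2)
  after g': (2 5 6 3 4)
  after r': (1 2)(4 6 5)

r g' r'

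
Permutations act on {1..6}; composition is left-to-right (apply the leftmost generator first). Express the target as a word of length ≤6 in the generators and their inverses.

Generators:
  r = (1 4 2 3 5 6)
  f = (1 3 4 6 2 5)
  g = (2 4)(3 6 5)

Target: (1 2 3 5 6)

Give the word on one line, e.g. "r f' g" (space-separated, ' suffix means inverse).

r g g g

  after r: (1 4 2 3 5 6)
  after g: (1 2 6)
  after g: (1 4 2 5 3 6)
  after g: (1 2 3 5 6)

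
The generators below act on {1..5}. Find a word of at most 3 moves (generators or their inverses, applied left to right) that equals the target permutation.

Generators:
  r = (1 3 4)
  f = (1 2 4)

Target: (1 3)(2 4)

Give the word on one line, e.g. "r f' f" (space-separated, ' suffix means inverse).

f' r'

  after f': (1 4 2)
  after r': (1 3)(2 4)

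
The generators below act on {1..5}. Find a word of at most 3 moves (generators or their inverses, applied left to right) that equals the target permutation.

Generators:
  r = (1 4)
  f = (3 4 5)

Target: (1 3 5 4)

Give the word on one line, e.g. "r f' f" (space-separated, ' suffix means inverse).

  after r': (1 4)
  after f: (1 5 3 4)
  after f: (1 3 5 4)

r' f f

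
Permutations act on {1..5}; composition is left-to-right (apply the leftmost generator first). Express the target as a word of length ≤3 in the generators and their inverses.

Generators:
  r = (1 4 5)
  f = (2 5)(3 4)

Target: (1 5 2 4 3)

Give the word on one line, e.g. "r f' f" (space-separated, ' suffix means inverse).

  after f': (2 5)(3 4)
  after r': (1 5 2 4 3)

f' r'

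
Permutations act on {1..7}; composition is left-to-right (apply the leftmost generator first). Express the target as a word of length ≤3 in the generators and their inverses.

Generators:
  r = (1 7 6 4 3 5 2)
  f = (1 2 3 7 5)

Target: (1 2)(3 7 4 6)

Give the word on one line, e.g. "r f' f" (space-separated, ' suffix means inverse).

  after r: (1 7 6 4 3 5 2)
  after f: (1 5 3)(4 7 6)
  after r: (1 2)(3 7 4 6)

r f r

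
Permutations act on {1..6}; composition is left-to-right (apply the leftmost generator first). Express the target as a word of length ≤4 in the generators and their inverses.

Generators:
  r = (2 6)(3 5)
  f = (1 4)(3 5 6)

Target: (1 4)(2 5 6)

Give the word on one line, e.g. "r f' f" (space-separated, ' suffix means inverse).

r' f'

  after r': (2 6)(3 5)
  after f': (1 4)(2 5 6)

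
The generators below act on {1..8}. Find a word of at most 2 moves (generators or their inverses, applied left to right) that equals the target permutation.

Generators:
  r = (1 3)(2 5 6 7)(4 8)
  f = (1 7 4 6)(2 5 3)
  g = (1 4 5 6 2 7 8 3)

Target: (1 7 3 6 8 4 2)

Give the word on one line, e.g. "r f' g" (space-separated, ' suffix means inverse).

  after f': (1 6 4 7)(2 3 5)
  after r: (1 7 3 6 8 4 2)

f' r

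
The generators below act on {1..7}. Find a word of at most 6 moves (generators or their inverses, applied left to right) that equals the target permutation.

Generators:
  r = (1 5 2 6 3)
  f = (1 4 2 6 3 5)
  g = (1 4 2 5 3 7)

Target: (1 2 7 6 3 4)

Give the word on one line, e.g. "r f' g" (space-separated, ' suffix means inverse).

  after g': (1 7 3 5 2 4)
  after g': (1 3 2)(4 7 5)
  after g': (1 5)(2 7)(3 4)
  after r: (1 2 7 6 3 4)

g' g' g' r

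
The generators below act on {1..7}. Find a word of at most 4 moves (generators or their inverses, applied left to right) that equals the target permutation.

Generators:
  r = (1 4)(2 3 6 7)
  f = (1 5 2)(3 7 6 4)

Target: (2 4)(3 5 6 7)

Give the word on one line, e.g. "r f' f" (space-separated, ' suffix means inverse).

r f r' f

  after r: (1 4)(2 3 6 7)
  after f: (1 3 4 5 2 7)
  after r': (1 2 6 3)(4 5 7)
  after f: (2 4)(3 5 6 7)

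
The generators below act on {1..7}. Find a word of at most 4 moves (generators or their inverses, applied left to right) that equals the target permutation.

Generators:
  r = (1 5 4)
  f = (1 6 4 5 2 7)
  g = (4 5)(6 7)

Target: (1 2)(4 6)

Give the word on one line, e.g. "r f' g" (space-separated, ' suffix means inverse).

f g' f'

  after f: (1 6 4 5 2 7)
  after g': (1 7)(2 6 5)
  after f': (1 2)(4 6)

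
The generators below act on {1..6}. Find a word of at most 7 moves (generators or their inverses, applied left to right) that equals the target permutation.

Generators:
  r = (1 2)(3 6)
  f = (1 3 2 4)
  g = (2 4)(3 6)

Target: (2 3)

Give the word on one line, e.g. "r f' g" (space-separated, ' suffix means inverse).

f' r g' r g'

  after f': (1 4 2 3)
  after r: (1 4)(2 6 3)
  after g': (1 2 3 4)
  after r: (2 6 3 4)
  after g': (2 3)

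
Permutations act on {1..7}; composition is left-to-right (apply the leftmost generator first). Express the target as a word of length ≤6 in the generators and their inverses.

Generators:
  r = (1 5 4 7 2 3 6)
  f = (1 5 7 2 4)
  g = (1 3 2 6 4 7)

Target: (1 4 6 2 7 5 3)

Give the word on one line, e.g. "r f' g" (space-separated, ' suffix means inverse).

  after r: (1 5 4 7 2 3 6)
  after r: (1 4 2 6 5 7 3)
  after r: (1 7 6 4 3 5 2)
  after r: (1 2 5 3 4 6 7)
  after f: (1 4 6 2 7 5 3)

r r r r f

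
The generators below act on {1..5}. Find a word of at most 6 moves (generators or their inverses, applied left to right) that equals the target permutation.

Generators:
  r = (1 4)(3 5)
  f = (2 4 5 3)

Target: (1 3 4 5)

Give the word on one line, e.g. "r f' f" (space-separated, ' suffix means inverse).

  after f: (2 4 5 3)
  after r: (1 4 3 2)
  after f': (1 2)(4 5)
  after r': (1 2 4 3 5)
  after f': (1 3 4 5)

f r f' r' f'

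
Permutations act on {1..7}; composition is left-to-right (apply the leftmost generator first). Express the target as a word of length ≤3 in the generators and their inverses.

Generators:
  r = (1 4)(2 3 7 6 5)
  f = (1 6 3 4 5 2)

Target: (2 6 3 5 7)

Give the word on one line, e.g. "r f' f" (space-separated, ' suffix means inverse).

  after r': (1 4)(2 5 6 7 3)
  after r': (2 6 3 5 7)

r' r'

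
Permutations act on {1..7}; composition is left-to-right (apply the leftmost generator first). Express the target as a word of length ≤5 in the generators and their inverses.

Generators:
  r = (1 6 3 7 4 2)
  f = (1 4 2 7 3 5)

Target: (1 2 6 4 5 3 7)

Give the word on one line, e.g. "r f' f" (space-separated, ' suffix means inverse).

f f r' f

  after f: (1 4 2 7 3 5)
  after f: (1 2 3)(4 7 5)
  after r': (1 4 3 2 6)(5 7)
  after f: (1 2 6 4 5 3 7)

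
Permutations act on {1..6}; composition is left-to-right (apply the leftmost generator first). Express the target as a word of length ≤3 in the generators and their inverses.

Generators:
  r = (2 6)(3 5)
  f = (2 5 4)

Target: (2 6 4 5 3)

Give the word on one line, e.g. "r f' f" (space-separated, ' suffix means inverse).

  after r': (2 6)(3 5)
  after f': (2 6 4 5 3)

r' f'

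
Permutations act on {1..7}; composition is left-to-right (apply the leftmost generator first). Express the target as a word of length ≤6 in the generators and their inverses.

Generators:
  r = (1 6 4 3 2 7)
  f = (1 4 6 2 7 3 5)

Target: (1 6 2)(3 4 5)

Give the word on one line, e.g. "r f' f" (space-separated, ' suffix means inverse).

f' r' f' r' f

  after f': (1 5 3 7 2 6 4)
  after r': (1 5 4 7 3 2)
  after f': (1 3 6 4 2 5)
  after r': (1 4 3)(2 5 7)
  after f: (1 6 2)(3 4 5)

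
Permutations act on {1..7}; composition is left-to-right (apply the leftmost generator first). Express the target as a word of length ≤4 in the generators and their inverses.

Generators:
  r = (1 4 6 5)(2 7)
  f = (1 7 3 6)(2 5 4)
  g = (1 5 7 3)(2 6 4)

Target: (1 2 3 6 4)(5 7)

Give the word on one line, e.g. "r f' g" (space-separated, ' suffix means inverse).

  after r: (1 4 6 5)(2 7)
  after f: (1 2 3 6 4)(5 7)

r f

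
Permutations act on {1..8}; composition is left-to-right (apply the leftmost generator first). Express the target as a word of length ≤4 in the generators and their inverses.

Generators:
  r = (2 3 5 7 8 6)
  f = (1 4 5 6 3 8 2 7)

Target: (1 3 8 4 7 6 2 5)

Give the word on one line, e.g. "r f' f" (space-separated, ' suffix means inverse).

f' r f'

  after f': (1 7 2 8 3 6 5 4)
  after r: (1 8 5 4)(2 6 7 3)
  after f': (1 3 8 4 7 6 2 5)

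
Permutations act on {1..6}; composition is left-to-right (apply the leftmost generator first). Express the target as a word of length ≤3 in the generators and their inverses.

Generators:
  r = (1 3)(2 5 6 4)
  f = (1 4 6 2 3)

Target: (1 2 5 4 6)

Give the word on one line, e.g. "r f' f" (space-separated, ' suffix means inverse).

r f'

  after r: (1 3)(2 5 6 4)
  after f': (1 2 5 4 6)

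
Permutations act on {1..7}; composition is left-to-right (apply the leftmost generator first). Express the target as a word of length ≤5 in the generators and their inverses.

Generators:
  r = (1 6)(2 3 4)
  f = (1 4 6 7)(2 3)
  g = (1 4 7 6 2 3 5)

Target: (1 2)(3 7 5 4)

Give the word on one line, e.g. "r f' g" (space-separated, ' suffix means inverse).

  after r: (1 6)(2 3 4)
  after f: (1 7)(3 6 4)
  after g': (1 4 2 6)(3 7 5)
  after r: (1 2)(3 7 5 4)

r f g' r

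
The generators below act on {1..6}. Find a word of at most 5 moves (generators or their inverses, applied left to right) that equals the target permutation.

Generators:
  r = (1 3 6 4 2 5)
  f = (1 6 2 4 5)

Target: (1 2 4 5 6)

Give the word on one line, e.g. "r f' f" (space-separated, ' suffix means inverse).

r f' r f

  after r: (1 3 6 4 2 5)
  after f': (1 3)(2 4 6)
  after r: (1 6 5)
  after f: (1 2 4 5 6)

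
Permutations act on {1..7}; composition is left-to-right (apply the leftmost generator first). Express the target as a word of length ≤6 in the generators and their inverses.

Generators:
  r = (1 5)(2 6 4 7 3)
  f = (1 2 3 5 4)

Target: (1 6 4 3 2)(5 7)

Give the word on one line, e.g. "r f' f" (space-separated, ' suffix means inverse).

r r f' r'

  after r: (1 5)(2 6 4 7 3)
  after r: (2 4 3 6 7)
  after f': (1 4 2 5 3 6 7)
  after r': (1 6 4 3 2)(5 7)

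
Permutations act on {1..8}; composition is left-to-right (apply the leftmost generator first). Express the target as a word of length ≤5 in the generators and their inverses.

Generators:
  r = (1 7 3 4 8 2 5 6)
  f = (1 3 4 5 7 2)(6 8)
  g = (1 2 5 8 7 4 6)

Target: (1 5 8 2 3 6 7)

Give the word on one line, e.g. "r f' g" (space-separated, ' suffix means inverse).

f' r r f' g'

  after f': (1 2 7 5 4 3)(6 8)
  after r: (1 5 8)(2 3 7 6)
  after r: (1 6 5 2 4 8 7)
  after f': (1 8 5 7 2 3)(4 6)
  after g': (1 5 8 2 3 6 7)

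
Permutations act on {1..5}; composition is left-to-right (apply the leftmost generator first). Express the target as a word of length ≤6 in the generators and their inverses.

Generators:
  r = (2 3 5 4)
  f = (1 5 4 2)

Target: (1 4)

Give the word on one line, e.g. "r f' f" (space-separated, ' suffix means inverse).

r' f r f r'

  after r': (2 4 5 3)
  after f: (1 5 3)
  after r: (1 4 2 3)
  after f: (1 2 3 5 4)
  after r': (1 4)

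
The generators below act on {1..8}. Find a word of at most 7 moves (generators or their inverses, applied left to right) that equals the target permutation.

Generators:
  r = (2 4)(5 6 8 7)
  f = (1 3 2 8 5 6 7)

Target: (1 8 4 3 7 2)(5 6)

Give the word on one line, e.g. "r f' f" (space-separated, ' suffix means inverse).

  after f': (1 7 6 5 8 2 3)
  after r': (1 8 4 2 3)(5 6 7)
  after r': (1 6 8 2 3)
  after r': (1 5 7 8 4 2 3)
  after f': (1 8 4 3 7 2)(5 6)

f' r' r' r' f'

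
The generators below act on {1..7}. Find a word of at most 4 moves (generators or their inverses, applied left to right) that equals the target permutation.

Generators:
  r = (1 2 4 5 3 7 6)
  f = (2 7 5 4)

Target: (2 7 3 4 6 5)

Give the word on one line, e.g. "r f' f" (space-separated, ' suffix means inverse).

r' r' f' r'

  after r': (1 6 7 3 5 4 2)
  after r': (1 7 5 2 6 3 4)
  after f': (1 2 6 3 5 4)
  after r': (2 7 3 4 6 5)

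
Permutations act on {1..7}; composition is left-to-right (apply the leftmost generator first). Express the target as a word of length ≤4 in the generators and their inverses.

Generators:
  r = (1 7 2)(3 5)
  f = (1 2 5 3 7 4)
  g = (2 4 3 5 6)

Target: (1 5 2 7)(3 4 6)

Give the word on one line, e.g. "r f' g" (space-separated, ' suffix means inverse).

  after r': (1 2 7)(3 5)
  after g': (1 6 5 4 2 7)
  after g': (1 5 2 7)(3 4 6)

r' g' g'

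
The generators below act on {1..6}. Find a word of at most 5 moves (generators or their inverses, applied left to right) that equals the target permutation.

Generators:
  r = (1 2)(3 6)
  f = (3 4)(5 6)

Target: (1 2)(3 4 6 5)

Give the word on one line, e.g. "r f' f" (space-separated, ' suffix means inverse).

f r f f

  after f: (3 4)(5 6)
  after r: (1 2)(3 4 6 5)
  after f: (1 2)(4 5)
  after f: (1 2)(3 4 6 5)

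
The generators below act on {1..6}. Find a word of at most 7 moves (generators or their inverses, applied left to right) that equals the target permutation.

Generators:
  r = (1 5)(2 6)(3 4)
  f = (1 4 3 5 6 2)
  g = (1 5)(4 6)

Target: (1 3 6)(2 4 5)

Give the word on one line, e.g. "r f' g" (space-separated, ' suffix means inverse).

  after g': (1 5)(4 6)
  after f: (1 6 3 5 4 2)
  after g: (1 4 2 5 6 3)
  after f: (1 3 4)(2 6 5)
  after g: (1 3 6)(2 4 5)

g' f g f g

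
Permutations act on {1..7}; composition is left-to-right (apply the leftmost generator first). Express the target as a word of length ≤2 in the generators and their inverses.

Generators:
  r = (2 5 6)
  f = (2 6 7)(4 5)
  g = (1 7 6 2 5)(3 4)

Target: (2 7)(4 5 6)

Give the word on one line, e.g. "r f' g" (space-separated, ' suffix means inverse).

  after r': (2 6 5)
  after f: (2 7)(4 5 6)

r' f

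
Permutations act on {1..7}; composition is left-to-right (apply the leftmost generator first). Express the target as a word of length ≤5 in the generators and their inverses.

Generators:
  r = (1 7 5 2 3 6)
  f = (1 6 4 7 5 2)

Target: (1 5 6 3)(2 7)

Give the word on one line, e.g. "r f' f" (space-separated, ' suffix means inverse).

  after f': (1 2 5 7 4 6)
  after f': (1 5 4)(2 7 6)
  after r: (1 2 5 4 7)(3 6)
  after f': (1 5 6 3)(2 7)

f' f' r f'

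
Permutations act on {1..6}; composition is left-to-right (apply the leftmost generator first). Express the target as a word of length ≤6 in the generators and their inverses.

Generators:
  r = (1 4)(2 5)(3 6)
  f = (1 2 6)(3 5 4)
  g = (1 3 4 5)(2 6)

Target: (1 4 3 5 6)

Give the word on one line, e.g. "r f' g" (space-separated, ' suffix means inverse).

  after f': (1 6 2)(3 4 5)
  after g': (1 2 5)
  after f': (2 3 4 5 6)
  after g': (1 5 2)
  after f: (1 4 3 5 6)

f' g' f' g' f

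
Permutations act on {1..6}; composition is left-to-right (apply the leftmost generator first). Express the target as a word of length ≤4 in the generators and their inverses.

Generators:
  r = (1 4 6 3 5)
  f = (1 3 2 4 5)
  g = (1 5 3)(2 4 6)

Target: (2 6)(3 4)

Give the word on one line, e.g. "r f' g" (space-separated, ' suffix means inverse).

g' f'

  after g': (1 3 5)(2 6 4)
  after f': (2 6)(3 4)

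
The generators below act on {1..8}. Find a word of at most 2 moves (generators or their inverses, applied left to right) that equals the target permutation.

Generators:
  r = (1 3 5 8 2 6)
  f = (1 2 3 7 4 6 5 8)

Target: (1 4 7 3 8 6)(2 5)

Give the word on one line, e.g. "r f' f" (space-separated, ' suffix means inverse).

r' f'

  after r': (1 6 2 8 5 3)
  after f': (1 4 7 3 8 6)(2 5)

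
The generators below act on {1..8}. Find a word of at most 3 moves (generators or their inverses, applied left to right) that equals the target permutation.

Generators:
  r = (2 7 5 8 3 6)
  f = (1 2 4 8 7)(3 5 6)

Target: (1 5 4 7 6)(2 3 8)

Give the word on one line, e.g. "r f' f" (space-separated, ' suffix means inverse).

  after r: (2 7 5 8 3 6)
  after f': (1 7 3 5 4 2 8 6)
  after r: (1 5 4 7 6)(2 3 8)

r f' r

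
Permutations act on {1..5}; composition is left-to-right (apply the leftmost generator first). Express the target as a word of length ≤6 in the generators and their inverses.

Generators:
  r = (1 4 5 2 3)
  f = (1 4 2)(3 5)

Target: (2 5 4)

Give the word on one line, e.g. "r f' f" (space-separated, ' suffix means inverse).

f' r f' r' r'

  after f': (1 2 4)(3 5)
  after r: (1 3 2 5)
  after f': (1 5 2 3 4)
  after r': (1 4 3)
  after r': (2 5 4)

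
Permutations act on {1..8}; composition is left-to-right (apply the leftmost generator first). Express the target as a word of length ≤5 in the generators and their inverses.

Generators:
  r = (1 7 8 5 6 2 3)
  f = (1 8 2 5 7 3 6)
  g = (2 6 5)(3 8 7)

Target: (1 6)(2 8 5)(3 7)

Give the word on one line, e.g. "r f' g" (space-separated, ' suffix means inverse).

r' g f' f'

  after r': (1 3 2 6 5 8 7)
  after g: (1 8 3 6 2 5 7)
  after f': (6 8 7)
  after f': (1 6)(2 8 5)(3 7)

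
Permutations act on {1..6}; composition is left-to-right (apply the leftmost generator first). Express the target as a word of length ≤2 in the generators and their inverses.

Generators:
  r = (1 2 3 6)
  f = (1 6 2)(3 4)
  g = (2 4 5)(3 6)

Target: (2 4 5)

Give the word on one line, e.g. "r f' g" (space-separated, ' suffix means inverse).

  after g': (2 5 4)(3 6)
  after g': (2 4 5)

g' g'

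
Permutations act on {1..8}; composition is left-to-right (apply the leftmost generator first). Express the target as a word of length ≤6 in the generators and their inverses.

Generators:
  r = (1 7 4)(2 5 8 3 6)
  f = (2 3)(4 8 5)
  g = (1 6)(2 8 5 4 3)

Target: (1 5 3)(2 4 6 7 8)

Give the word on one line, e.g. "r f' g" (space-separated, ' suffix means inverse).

  after g': (1 6)(2 3 4 5 8)
  after r': (1 3 7)(2 8 6 4)
  after r': (1 8 3)(2 5)(4 6 7)
  after f: (1 5 3)(2 4 6 7 8)

g' r' r' f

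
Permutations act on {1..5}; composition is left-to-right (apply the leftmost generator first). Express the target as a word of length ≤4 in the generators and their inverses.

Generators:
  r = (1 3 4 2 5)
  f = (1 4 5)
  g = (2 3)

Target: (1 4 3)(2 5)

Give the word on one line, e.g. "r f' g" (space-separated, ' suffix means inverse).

  after g: (2 3)
  after r': (1 5 2)(3 4)
  after f': (1 4 3)(2 5)

g r' f'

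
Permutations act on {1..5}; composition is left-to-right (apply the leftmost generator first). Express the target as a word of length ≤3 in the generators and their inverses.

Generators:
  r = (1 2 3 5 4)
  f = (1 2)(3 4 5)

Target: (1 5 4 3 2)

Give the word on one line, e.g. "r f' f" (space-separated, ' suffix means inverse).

f r f'

  after f: (1 2)(3 4 5)
  after r: (1 3)
  after f': (1 5 4 3 2)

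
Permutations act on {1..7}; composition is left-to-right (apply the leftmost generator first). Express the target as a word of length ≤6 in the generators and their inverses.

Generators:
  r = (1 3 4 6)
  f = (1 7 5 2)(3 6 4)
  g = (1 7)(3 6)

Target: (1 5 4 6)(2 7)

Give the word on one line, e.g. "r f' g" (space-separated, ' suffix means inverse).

f' f' r' r'

  after f': (1 2 5 7)(3 4 6)
  after f': (1 5)(2 7)(3 6 4)
  after r': (1 5 6 3 4)(2 7)
  after r': (1 5 4 6)(2 7)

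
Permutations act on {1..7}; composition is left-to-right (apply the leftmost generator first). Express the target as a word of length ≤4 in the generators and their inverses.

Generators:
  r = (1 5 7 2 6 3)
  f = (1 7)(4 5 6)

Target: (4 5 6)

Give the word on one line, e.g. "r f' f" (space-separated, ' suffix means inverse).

f' f'

  after f': (1 7)(4 6 5)
  after f': (4 5 6)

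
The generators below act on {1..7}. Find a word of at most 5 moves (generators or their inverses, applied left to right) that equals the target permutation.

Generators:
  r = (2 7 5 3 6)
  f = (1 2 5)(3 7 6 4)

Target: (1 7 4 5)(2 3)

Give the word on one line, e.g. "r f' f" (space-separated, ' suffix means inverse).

f' f' r

  after f': (1 5 2)(3 4 6 7)
  after f': (1 2 5)(3 6)(4 7)
  after r: (1 7 4 5)(2 3)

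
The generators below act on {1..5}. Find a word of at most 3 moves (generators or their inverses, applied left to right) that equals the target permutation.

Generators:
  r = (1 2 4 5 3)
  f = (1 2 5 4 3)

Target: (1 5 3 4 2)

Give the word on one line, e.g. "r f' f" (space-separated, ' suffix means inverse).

  after f: (1 2 5 4 3)
  after r: (1 4)(2 3)
  after r: (1 5 3 4 2)

f r r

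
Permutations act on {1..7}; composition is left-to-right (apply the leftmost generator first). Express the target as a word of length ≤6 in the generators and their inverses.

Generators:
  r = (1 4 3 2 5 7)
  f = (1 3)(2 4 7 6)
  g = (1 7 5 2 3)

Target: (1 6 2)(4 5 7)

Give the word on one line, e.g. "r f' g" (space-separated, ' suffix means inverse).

r f g r' f'

  after r: (1 4 3 2 5 7)
  after f: (1 7 3 4)(2 5 6)
  after g: (1 5 6 3 4 7)
  after r': (1 2 3)(4 5 6)
  after f': (1 6 2)(4 5 7)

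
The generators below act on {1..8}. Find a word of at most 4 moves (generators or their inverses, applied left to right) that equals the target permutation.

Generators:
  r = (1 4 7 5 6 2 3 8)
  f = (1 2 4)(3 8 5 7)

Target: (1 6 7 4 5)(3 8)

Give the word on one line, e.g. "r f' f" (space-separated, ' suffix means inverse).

f r' f

  after f: (1 2 4)(3 8 5 7)
  after r': (1 6 5 4 8 7 2)
  after f: (1 6 7 4 5)(3 8)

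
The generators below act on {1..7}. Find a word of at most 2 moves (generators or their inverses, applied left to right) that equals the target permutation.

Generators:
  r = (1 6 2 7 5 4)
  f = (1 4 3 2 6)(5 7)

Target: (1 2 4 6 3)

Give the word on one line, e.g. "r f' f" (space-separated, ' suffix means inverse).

f' f'

  after f': (1 6 2 3 4)(5 7)
  after f': (1 2 4 6 3)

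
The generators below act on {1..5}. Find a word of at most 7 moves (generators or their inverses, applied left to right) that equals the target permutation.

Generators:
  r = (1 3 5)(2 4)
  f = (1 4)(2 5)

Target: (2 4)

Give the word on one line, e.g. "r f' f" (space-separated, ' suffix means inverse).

  after r': (1 5 3)(2 4)
  after f': (1 2)(3 4 5)
  after f': (1 5 3)(2 4)
  after r': (1 3 5)
  after r': (2 4)

r' f' f' r' r'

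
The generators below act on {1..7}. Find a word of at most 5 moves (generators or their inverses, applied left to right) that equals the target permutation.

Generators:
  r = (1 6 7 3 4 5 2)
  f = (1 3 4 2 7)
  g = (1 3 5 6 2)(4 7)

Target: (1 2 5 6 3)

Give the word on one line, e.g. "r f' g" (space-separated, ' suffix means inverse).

  after r: (1 6 7 3 4 5 2)
  after f: (1 6)(2 3)(4 5 7)
  after f: (1 6 3 7 2 4 5)
  after r: (1 7)(2 5 6 4)
  after f': (1 2 5 6 3)

r f f r f'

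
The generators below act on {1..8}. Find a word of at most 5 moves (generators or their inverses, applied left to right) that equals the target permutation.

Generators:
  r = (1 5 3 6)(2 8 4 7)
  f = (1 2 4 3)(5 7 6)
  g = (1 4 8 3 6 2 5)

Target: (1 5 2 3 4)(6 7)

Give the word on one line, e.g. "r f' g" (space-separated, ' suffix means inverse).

  after f': (1 3 4 2)(5 6 7)
  after r': (1 5 3 8 2 6 4 7)
  after f: (1 7 2 5)(3 8 4 6)
  after g: (1 7 5 4 2)
  after f': (1 5 2 3 4)(6 7)

f' r' f g f'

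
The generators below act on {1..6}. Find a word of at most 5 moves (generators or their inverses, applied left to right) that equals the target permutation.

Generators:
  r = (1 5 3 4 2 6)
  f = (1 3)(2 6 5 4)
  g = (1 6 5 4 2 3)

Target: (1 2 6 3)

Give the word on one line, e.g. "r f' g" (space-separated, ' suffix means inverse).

  after g': (1 3 2 4 5 6)
  after r: (1 4 3 6 5)
  after r: (1 2 6 3)

g' r r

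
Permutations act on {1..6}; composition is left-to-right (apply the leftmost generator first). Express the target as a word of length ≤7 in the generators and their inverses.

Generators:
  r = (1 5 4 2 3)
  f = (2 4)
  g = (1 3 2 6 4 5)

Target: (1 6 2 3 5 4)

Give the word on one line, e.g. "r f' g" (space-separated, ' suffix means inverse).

f' r' r' g f

  after f': (2 4)
  after r': (1 3 2 5)
  after r': (1 2)(3 4 5)
  after g: (1 6 4)(2 3 5)
  after f: (1 6 2 3 5 4)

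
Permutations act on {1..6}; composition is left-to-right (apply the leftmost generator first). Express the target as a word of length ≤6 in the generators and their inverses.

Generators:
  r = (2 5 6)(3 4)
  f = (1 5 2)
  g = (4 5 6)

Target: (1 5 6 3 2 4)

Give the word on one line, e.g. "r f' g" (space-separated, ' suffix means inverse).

g r' g f

  after g: (4 5 6)
  after r': (2 6 3 4)
  after g: (2 4)(3 5 6)
  after f: (1 5 6 3 2 4)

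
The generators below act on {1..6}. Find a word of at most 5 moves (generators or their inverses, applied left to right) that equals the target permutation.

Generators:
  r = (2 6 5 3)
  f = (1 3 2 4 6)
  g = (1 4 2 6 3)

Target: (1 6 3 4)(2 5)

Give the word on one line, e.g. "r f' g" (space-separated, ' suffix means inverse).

  after g: (1 4 2 6 3)
  after r': (1 4 3)(5 6)
  after g: (1 2 6 5 3 4)
  after r: (1 6 3 4)(2 5)

g r' g r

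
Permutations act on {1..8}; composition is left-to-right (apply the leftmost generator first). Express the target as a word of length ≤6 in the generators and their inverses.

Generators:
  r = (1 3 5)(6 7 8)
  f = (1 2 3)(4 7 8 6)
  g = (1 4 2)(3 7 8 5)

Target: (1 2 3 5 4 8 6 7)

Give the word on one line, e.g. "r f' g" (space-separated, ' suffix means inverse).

  after g: (1 4 2)(3 7 8 5)
  after g: (1 2 4)(3 8)(5 7)
  after g: (3 5 8 7)
  after f': (1 3 5 7 2)(4 6 8)
  after f': (1 2 3 5 4 8 6 7)

g g g f' f'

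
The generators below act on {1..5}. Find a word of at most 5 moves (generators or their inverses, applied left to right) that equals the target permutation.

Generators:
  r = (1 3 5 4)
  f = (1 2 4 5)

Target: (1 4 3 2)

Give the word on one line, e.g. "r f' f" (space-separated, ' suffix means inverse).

r f' f' r' r'

  after r: (1 3 5 4)
  after f': (1 3 4 5 2)
  after f': (1 3 2 5)
  after r': (2 3)(4 5)
  after r': (1 4 3 2)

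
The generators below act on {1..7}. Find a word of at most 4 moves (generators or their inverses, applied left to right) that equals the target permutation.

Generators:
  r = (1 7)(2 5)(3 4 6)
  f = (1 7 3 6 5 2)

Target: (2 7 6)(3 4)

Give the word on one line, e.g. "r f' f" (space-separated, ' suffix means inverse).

  after f: (1 7 3 6 5 2)
  after r': (2 7 6)(3 4)

f r'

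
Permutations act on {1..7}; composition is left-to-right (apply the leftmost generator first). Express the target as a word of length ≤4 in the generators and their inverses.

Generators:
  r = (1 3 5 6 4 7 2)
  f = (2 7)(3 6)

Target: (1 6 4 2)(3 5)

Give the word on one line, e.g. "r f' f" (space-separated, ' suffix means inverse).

r f

  after r: (1 3 5 6 4 7 2)
  after f: (1 6 4 2)(3 5)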